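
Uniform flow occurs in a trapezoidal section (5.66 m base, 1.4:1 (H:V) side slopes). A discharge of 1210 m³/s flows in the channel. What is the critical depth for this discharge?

y_c = 9.08 m

At critical depth, Q² T / (g A³) = 1, i.e. A³/T = Q²/g = 1210²/9.81 = 149200.
Trying y = 11.4 m: A³/T = 398400 — too large.
Trying y = 7.7 m: A³/T = 74520 — too small.
Trying y = 9.08 m: A³/T = 149300 — close enough.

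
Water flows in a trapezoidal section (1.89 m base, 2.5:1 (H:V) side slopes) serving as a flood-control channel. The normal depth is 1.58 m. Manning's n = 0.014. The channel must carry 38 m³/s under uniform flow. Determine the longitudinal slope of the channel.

With bottom width b = 1.89 m and side slope z = 2.5: A = (b + zy)y = (1.89 + 2.5×1.58)×1.58 = 9.227 m²; P = b + 2y√(1+z²) = 1.89 + 2×1.58×2.693 = 10.4 m.
Hydraulic radius R = A/P = 9.227/10.4 = 0.8874 m.
From Manning's equation, S = [nQ / (1 A R^(2/3))]² = [0.014 × 38 / (1 × 9.227 × 0.8874^(2/3))]² = 0.0039.

S = 0.0039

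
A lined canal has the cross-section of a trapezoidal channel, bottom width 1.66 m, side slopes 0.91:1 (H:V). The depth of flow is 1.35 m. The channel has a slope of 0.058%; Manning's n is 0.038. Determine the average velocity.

V = 0.516 m/s

With bottom width b = 1.66 m and side slope z = 0.91: A = (b + zy)y = (1.66 + 0.91×1.35)×1.35 = 3.899 m²; P = b + 2y√(1+z²) = 1.66 + 2×1.35×1.352 = 5.311 m.
Hydraulic radius R = A/P = 3.899/5.311 = 0.7343 m.
From Manning's equation, V = (1/n) R^(2/3) S^(1/2) = (1/0.038) × 0.7343^(2/3) × 0.00058^(1/2) = 0.516 m/s.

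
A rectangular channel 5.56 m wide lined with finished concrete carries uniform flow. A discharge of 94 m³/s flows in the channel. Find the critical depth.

y_c = 3.08 m

For a rectangular channel, critical depth y_c = (q²/g)^(1/3) where q = Q/b = 94/5.56 = 16.91 m²/s.
So y_c = (16.91²/9.81)^(1/3) = 3.08 m.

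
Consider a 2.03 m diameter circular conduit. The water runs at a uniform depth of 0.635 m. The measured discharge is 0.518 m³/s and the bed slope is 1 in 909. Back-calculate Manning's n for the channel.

n = 0.028

For a circular section of diameter D = 2.03 m at depth y = 0.635 m, the central angle is θ = 2 arccos(1 − 2y/D) = 2.374 rad. Then A = (D²/8)(θ − sin θ) = 0.8653 m² and P = Dθ/2 = 2.41 m.
Hydraulic radius R = A/P = 0.8653/2.41 = 0.3591 m.
Rearranging Manning's equation: n = (1/Q) A R^(2/3) S^(1/2) = (1/0.518) × 0.8653 × 0.3591^(2/3) × √0.0011 = 0.028.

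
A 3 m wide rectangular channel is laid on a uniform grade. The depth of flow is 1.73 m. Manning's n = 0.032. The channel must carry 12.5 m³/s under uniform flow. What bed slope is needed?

S = 0.00795

Flow area A = b·y = 3 × 1.73 = 5.19 m². Wetted perimeter P = b + 2y = 3 + 2×1.73 = 6.46 m.
Hydraulic radius R = A/P = 5.19/6.46 = 0.8034 m.
From Manning's equation, S = [nQ / (1 A R^(2/3))]² = [0.032 × 12.5 / (1 × 5.19 × 0.8034^(2/3))]² = 0.00795.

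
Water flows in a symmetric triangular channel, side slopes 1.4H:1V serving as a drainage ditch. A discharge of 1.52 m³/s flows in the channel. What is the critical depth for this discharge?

At critical depth, Q² T / (g A³) = 1, i.e. A³/T = Q²/g = 1.52²/9.81 = 0.2355.
At y = 0.567 m: A³/T = 0.05743 — low.
At y = 0.919 m: A³/T = 0.6424 — high.
At y = 0.752 m: A³/T = 0.2357 — close enough.

y_c = 0.752 m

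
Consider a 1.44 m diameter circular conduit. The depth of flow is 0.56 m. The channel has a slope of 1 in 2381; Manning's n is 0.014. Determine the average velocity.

For a circular section of diameter D = 1.44 m at depth y = 0.56 m, the central angle is θ = 2 arccos(1 − 2y/D) = 2.693 rad. Then A = (D²/8)(θ − sin θ) = 0.5858 m² and P = Dθ/2 = 1.939 m.
Hydraulic radius R = A/P = 0.5858/1.939 = 0.3021 m.
From Manning's equation, V = (1/n) R^(2/3) S^(1/2) = (1/0.014) × 0.3021^(2/3) × 0.00042^(1/2) = 0.659 m/s.

V = 0.659 m/s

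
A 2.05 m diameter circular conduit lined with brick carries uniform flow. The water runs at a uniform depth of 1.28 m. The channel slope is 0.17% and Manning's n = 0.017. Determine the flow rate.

Q = 3.66 m³/s

For a circular section of diameter D = 2.05 m at depth y = 1.28 m, the central angle is θ = 2 arccos(1 − 2y/D) = 3.644 rad. Then A = (D²/8)(θ − sin θ) = 2.168 m² and P = Dθ/2 = 3.736 m.
Hydraulic radius R = A/P = 2.168/3.736 = 0.5803 m.
Manning's equation: Q = (1/n) A R^(2/3) S^(1/2) = (1/0.017) × 2.168 × 0.5803^(2/3) × 0.0017^(1/2) = 3.66 m³/s.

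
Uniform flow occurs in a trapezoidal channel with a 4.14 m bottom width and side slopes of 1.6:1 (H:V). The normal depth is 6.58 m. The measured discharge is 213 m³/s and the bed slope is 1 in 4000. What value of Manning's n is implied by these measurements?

With bottom width b = 4.14 m and side slope z = 1.6: A = (b + zy)y = (4.14 + 1.6×6.58)×6.58 = 96.52 m²; P = b + 2y√(1+z²) = 4.14 + 2×6.58×1.887 = 28.97 m.
Hydraulic radius R = A/P = 96.52/28.97 = 3.332 m.
Rearranging Manning's equation: n = (1/Q) A R^(2/3) S^(1/2) = (1/213) × 96.52 × 3.332^(2/3) × √0.00025 = 0.016.

n = 0.016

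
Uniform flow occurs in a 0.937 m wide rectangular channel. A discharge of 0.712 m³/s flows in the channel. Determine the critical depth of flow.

y_c = 0.389 m

For a rectangular channel, critical depth y_c = (q²/g)^(1/3) where q = Q/b = 0.712/0.937 = 0.7599 m²/s.
So y_c = (0.7599²/9.81)^(1/3) = 0.389 m.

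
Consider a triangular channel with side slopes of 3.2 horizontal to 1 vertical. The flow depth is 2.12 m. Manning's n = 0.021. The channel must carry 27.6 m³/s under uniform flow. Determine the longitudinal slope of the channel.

For a triangular section with side slope z = 3.2: A = zy² = 3.2×2.12² = 14.38 m²; P = 2y√(1+z²) = 2×2.12×3.353 = 14.22 m.
Hydraulic radius R = A/P = 14.38/14.22 = 1.012 m.
From Manning's equation, S = [nQ / (1 A R^(2/3))]² = [0.021 × 27.6 / (1 × 14.38 × 1.012^(2/3))]² = 0.0016.

S = 0.0016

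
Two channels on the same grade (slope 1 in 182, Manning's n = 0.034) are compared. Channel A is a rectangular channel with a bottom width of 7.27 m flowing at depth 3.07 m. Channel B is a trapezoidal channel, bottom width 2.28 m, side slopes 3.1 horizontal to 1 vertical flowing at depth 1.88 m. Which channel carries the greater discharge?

channel A

Channel A: Flow area A = b·y = 7.27 × 3.07 = 22.32 m². Wetted perimeter P = b + 2y = 7.27 + 2×3.07 = 13.41 m. Hydraulic radius R = A/P = 22.32/13.41 = 1.664 m. Q_A = (1/0.034)·22.32·1.664^(2/3)·√0.005495 = 68.34 m³/s.
Channel B: With bottom width b = 2.28 m and side slope z = 3.1: A = (b + zy)y = (2.28 + 3.1×1.88)×1.88 = 15.24 m²; P = b + 2y√(1+z²) = 2.28 + 2×1.88×3.257 = 14.53 m. Hydraulic radius R = A/P = 15.24/14.53 = 1.049 m. Q_B = (1/0.034)·15.24·1.049^(2/3)·√0.005495 = 34.31 m³/s.
Q_A = 68.34 m³/s vs Q_B = 34.31 m³/s, so channel A carries more.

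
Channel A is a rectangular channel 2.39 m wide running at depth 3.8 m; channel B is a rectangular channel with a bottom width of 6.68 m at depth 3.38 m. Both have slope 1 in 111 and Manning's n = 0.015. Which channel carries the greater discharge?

Channel A: Flow area A = b·y = 2.39 × 3.8 = 9.082 m². Wetted perimeter P = b + 2y = 2.39 + 2×3.8 = 9.99 m. Hydraulic radius R = A/P = 9.082/9.99 = 0.9091 m. Q_A = (1/0.015)·9.082·0.9091^(2/3)·√0.009009 = 53.93 m³/s.
Channel B: Flow area A = b·y = 6.68 × 3.38 = 22.58 m². Wetted perimeter P = b + 2y = 6.68 + 2×3.38 = 13.44 m. Hydraulic radius R = A/P = 22.58/13.44 = 1.68 m. Q_B = (1/0.015)·22.58·1.68^(2/3)·√0.009009 = 201.9 m³/s.
Q_A = 53.93 m³/s vs Q_B = 201.9 m³/s, so channel B carries more.

channel B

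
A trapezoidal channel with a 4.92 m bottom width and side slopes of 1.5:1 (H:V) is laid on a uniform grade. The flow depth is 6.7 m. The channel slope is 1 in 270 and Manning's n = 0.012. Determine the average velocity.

With bottom width b = 4.92 m and side slope z = 1.5: A = (b + zy)y = (4.92 + 1.5×6.7)×6.7 = 100.3 m²; P = b + 2y√(1+z²) = 4.92 + 2×6.7×1.803 = 29.08 m.
Hydraulic radius R = A/P = 100.3/29.08 = 3.449 m.
From Manning's equation, V = (1/n) R^(2/3) S^(1/2) = (1/0.012) × 3.449^(2/3) × 0.003704^(1/2) = 11.6 m/s.

V = 11.6 m/s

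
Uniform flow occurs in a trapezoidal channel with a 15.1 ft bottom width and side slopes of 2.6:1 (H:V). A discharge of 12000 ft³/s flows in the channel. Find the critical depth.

y_c = 14.2 ft

At critical depth, Q² T / (g A³) = 1, i.e. A³/T = Q²/g = 12000²/32.2 = 4472000.
At y = 11.8 ft: A³/T = 2062000 — too small.
At y = 18 ft: A³/T = 12730000 — too large.
At y = 14.2 ft: A³/T = 4532000 — close enough.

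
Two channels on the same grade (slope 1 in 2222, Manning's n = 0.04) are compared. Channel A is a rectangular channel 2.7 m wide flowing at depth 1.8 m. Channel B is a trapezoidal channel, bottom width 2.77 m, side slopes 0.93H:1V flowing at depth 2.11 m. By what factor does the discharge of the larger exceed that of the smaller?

2.71

Channel A: Flow area A = b·y = 2.7 × 1.8 = 4.86 m². Wetted perimeter P = b + 2y = 2.7 + 2×1.8 = 6.3 m. Hydraulic radius R = A/P = 4.86/6.3 = 0.7714 m. Q_A = (1/0.04)·4.86·0.7714^(2/3)·√0.00045 = 2.168 m³/s.
Channel B: With bottom width b = 2.77 m and side slope z = 0.93: A = (b + zy)y = (2.77 + 0.93×2.11)×2.11 = 9.985 m²; P = b + 2y√(1+z²) = 2.77 + 2×2.11×1.366 = 8.533 m. Hydraulic radius R = A/P = 9.985/8.533 = 1.17 m. Q_B = (1/0.04)·9.985·1.17^(2/3)·√0.00045 = 5.881 m³/s.
The larger discharge is 5.881 m³/s and the smaller is 2.168 m³/s; the ratio is 2.71.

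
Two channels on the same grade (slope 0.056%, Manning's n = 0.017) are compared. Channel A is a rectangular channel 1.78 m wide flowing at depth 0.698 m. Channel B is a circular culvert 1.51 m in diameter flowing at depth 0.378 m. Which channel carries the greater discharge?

channel A

Channel A: Flow area A = b·y = 1.78 × 0.698 = 1.242 m². Wetted perimeter P = b + 2y = 1.78 + 2×0.698 = 3.176 m. Hydraulic radius R = A/P = 1.242/3.176 = 0.3912 m. Q_A = (1/0.017)·1.242·0.3912^(2/3)·√0.00056 = 0.9251 m³/s.
Channel B: For a circular section of diameter D = 1.51 m at depth y = 0.378 m, the central angle is θ = 2 arccos(1 − 2y/D) = 2.096 rad. Then A = (D²/8)(θ − sin θ) = 0.3508 m² and P = Dθ/2 = 1.582 m. Hydraulic radius R = A/P = 0.3508/1.582 = 0.2217 m. Q_B = (1/0.017)·0.3508·0.2217^(2/3)·√0.00056 = 0.1788 m³/s.
Q_A = 0.9251 m³/s vs Q_B = 0.1788 m³/s, so channel A carries more.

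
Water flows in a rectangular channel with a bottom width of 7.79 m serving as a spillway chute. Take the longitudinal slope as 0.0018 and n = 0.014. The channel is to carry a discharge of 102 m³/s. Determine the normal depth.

Manning's equation rearranged: A R^(2/3) = nQ / (1·√S) = 0.014 × 102 / (√0.0018) = 33.66.
At y = 3.45 m: A R^(2/3) = 40.2 — too large.
At y = 2.53 m: A R^(2/3) = 26.21 — too small.
At y = 3.03 m: A R^(2/3) = 33.68 — close enough.

y_n = 3.03 m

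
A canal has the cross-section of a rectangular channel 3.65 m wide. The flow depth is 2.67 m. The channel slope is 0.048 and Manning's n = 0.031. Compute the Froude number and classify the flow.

supercritical

Flow area A = b·y = 3.65 × 2.67 = 9.745 m². Wetted perimeter P = b + 2y = 3.65 + 2×2.67 = 8.99 m.
Hydraulic radius R = A/P = 9.745/8.99 = 1.084 m.
V = (1/n) R^(2/3) √S = (1/0.031) × 1.084^(2/3) × √0.048 = 7.458 m/s. Hydraulic depth D_h = A/T = 9.745/3.65 = 2.67 m.
Froude number Fr = V/√(g·D_h) = 7.458/√(9.81×2.67) = 1.46, which is greater than 1, so the flow is supercritical.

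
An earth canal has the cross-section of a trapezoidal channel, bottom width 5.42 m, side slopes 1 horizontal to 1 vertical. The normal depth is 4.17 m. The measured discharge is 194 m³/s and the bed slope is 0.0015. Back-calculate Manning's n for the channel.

With bottom width b = 5.42 m and side slope z = 1: A = (b + zy)y = (5.42 + 1×4.17)×4.17 = 39.99 m²; P = b + 2y√(1+z²) = 5.42 + 2×4.17×1.414 = 17.21 m.
Hydraulic radius R = A/P = 39.99/17.21 = 2.323 m.
Rearranging Manning's equation: n = (1/Q) A R^(2/3) S^(1/2) = (1/194) × 39.99 × 2.323^(2/3) × √0.0015 = 0.014.

n = 0.014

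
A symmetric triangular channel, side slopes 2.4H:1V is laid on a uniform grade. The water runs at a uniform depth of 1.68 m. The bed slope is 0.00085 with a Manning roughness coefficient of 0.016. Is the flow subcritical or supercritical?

subcritical

For a triangular section with side slope z = 2.4: A = zy² = 2.4×1.68² = 6.774 m²; P = 2y√(1+z²) = 2×1.68×2.6 = 8.736 m.
Hydraulic radius R = A/P = 6.774/8.736 = 0.7754 m.
V = (1/n) R^(2/3) √S = (1/0.016) × 0.7754^(2/3) × √0.00085 = 1.538 m/s. Hydraulic depth D_h = A/T = 6.774/8.064 = 0.84 m.
Froude number Fr = V/√(g·D_h) = 1.538/√(9.81×0.84) = 0.536, which is less than 1, so the flow is subcritical.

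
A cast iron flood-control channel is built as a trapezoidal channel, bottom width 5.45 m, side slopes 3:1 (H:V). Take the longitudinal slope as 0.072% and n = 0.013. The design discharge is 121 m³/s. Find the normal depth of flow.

Manning's equation rearranged: A R^(2/3) = nQ / (1·√S) = 0.013 × 121 / (√0.00072) = 58.62.
Try y = 2.11 m: A R^(2/3) = 29.95 — too small.
Try y = 3.5 m: A R^(2/3) = 89.31 — too large.
Try y = 2.89 m: A R^(2/3) = 58.58 — ≈ 58.62.

y_n = 2.89 m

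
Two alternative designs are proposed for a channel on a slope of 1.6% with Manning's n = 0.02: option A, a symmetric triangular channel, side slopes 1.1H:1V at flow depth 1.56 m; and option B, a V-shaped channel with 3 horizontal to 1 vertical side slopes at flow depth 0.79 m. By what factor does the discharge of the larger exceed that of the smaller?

Channel A: For a triangular section with side slope z = 1.1: A = zy² = 1.1×1.56² = 2.677 m²; P = 2y√(1+z²) = 2×1.56×1.487 = 4.638 m. Hydraulic radius R = A/P = 2.677/4.638 = 0.5772 m. Q_A = (1/0.02)·2.677·0.5772^(2/3)·√0.016 = 11.74 m³/s.
Channel B: For a triangular section with side slope z = 3: A = zy² = 3×0.79² = 1.872 m²; P = 2y√(1+z²) = 2×0.79×3.162 = 4.996 m. Hydraulic radius R = A/P = 1.872/4.996 = 0.3747 m. Q_B = (1/0.02)·1.872·0.3747^(2/3)·√0.016 = 6.155 m³/s.
The larger discharge is 11.74 m³/s and the smaller is 6.155 m³/s; the ratio is 1.91.

1.91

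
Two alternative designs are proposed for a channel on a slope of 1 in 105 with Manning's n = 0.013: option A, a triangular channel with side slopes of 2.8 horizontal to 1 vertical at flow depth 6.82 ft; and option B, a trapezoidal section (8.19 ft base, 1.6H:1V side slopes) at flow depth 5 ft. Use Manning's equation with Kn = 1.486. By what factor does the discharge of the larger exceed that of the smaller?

1.69

Channel A: For a triangular section with side slope z = 2.8: A = zy² = 2.8×6.82² = 130.2 ft²; P = 2y√(1+z²) = 2×6.82×2.973 = 40.55 ft. Hydraulic radius R = A/P = 130.2/40.55 = 3.211 ft. Q_A = (1.486/0.013)·130.2·3.211^(2/3)·√0.009524 = 3162 ft³/s.
Channel B: With bottom width b = 8.19 ft and side slope z = 1.6: A = (b + zy)y = (8.19 + 1.6×5)×5 = 80.95 ft²; P = b + 2y√(1+z²) = 8.19 + 2×5×1.887 = 27.06 ft. Hydraulic radius R = A/P = 80.95/27.06 = 2.992 ft. Q_B = (1.486/0.013)·80.95·2.992^(2/3)·√0.009524 = 1875 ft³/s.
The larger discharge is 3162 ft³/s and the smaller is 1875 ft³/s; the ratio is 1.69.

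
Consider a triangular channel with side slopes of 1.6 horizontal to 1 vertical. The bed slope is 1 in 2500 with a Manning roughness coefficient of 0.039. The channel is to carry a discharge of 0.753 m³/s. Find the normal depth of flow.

Manning's equation rearranged: A R^(2/3) = nQ / (1·√S) = 0.039 × 0.753 / (√0.0004) = 1.468.
At y = 1.03 m: A R^(2/3) = 0.9771 — short.
At y = 1.47 m: A R^(2/3) = 2.523 — over.
At y = 1.2 m: A R^(2/3) = 1.468 — matches.

y_n = 1.2 m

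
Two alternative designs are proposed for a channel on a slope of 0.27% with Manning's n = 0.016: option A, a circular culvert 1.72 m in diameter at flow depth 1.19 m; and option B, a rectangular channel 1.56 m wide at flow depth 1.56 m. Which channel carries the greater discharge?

channel B

Channel A: For a circular section of diameter D = 1.72 m at depth y = 1.19 m, the central angle is θ = 2 arccos(1 − 2y/D) = 3.929 rad. Then A = (D²/8)(θ − sin θ) = 1.715 m² and P = Dθ/2 = 3.379 m. Hydraulic radius R = A/P = 1.715/3.379 = 0.5076 m. Q_A = (1/0.016)·1.715·0.5076^(2/3)·√0.0027 = 3.544 m³/s.
Channel B: Flow area A = b·y = 1.56 × 1.56 = 2.434 m². Wetted perimeter P = b + 2y = 1.56 + 2×1.56 = 4.68 m. Hydraulic radius R = A/P = 2.434/4.68 = 0.52 m. Q_B = (1/0.016)·2.434·0.52^(2/3)·√0.0027 = 5.111 m³/s.
Q_A = 3.544 m³/s vs Q_B = 5.111 m³/s, so channel B carries more.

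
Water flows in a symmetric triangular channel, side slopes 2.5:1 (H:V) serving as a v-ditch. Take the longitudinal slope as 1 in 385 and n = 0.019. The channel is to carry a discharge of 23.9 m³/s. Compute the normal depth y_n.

Manning's equation rearranged: A R^(2/3) = nQ / (1·√S) = 0.019 × 23.9 / (√0.002597) = 8.91.
Try y = 1.37 m: A R^(2/3) = 3.47 — low.
Try y = 2.29 m: A R^(2/3) = 13.66 — high.
Try y = 1.95 m: A R^(2/3) = 8.896 — ≈ 8.91.

y_n = 1.95 m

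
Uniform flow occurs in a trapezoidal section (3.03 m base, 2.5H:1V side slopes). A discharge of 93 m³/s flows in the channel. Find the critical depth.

y_c = 2.56 m

At critical depth, Q² T / (g A³) = 1, i.e. A³/T = Q²/g = 93²/9.81 = 881.7.
Try y = 2.96 m: A³/T = 1650 — over.
Try y = 1.79 m: A³/T = 202.4 — short.
Try y = 2.56 m: A³/T = 888.7 — matches.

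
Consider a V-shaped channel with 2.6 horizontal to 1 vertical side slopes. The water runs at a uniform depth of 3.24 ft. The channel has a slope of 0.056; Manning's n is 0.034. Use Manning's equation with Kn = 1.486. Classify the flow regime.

supercritical

For a triangular section with side slope z = 2.6: A = zy² = 2.6×3.24² = 27.29 ft²; P = 2y√(1+z²) = 2×3.24×2.786 = 18.05 ft.
Hydraulic radius R = A/P = 27.29/18.05 = 1.512 ft.
V = (1.486/n) R^(2/3) √S = (1.486/0.034) × 1.512^(2/3) × √0.056 = 13.63 ft/s. Hydraulic depth D_h = A/T = 27.29/16.85 = 1.62 ft.
Froude number Fr = V/√(g·D_h) = 13.63/√(32.2×1.62) = 1.89, which is greater than 1, so the flow is supercritical.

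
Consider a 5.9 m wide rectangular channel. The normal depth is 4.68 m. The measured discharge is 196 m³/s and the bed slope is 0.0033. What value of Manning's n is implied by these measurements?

n = 0.012

Flow area A = b·y = 5.9 × 4.68 = 27.61 m². Wetted perimeter P = b + 2y = 5.9 + 2×4.68 = 15.26 m.
Hydraulic radius R = A/P = 27.61/15.26 = 1.809 m.
Rearranging Manning's equation: n = (1/Q) A R^(2/3) S^(1/2) = (1/196) × 27.61 × 1.809^(2/3) × √0.0033 = 0.012.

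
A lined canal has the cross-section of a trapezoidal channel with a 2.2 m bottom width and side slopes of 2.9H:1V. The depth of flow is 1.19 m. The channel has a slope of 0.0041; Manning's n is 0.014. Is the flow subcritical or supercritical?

supercritical

With bottom width b = 2.2 m and side slope z = 2.9: A = (b + zy)y = (2.2 + 2.9×1.19)×1.19 = 6.725 m²; P = b + 2y√(1+z²) = 2.2 + 2×1.19×3.068 = 9.501 m.
Hydraulic radius R = A/P = 6.725/9.501 = 0.7078 m.
V = (1/n) R^(2/3) √S = (1/0.014) × 0.7078^(2/3) × √0.0041 = 3.632 m/s. Hydraulic depth D_h = A/T = 6.725/9.102 = 0.7388 m.
Froude number Fr = V/√(g·D_h) = 3.632/√(9.81×0.7388) = 1.35, which is greater than 1, so the flow is supercritical.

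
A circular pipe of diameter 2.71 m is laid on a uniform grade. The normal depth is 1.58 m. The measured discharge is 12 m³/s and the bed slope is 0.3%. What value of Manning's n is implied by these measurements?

n = 0.0131

For a circular section of diameter D = 2.71 m at depth y = 1.58 m, the central angle is θ = 2 arccos(1 − 2y/D) = 3.475 rad. Then A = (D²/8)(θ − sin θ) = 3.491 m² and P = Dθ/2 = 4.709 m.
Hydraulic radius R = A/P = 3.491/4.709 = 0.7413 m.
Rearranging Manning's equation: n = (1/Q) A R^(2/3) S^(1/2) = (1/12) × 3.491 × 0.7413^(2/3) × √0.003 = 0.0131.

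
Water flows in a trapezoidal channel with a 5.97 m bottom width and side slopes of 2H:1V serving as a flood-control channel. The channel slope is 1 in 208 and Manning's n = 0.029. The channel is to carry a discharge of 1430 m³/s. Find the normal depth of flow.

y_n = 8.97 m

Manning's equation rearranged: A R^(2/3) = nQ / (1·√S) = 0.029 × 1430 / (√0.004808) = 598.1.
At y = 11.1 m: A R^(2/3) = 988.7 — too large.
At y = 6.33 m: A R^(2/3) = 268.7 — too small.
At y = 8.97 m: A R^(2/3) = 597.8 — ≈ 598.1.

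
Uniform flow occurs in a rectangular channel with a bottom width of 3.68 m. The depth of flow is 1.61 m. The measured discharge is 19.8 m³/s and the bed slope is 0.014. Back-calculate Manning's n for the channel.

Flow area A = b·y = 3.68 × 1.61 = 5.925 m². Wetted perimeter P = b + 2y = 3.68 + 2×1.61 = 6.9 m.
Hydraulic radius R = A/P = 5.925/6.9 = 0.8587 m.
Rearranging Manning's equation: n = (1/Q) A R^(2/3) S^(1/2) = (1/19.8) × 5.925 × 0.8587^(2/3) × √0.014 = 0.032.

n = 0.032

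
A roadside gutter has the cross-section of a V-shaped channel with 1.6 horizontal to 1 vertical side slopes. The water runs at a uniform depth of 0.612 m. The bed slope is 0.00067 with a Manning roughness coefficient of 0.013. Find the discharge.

For a triangular section with side slope z = 1.6: A = zy² = 1.6×0.612² = 0.5993 m²; P = 2y√(1+z²) = 2×0.612×1.887 = 2.309 m.
Hydraulic radius R = A/P = 0.5993/2.309 = 0.2595 m.
Manning's equation: Q = (1/n) A R^(2/3) S^(1/2) = (1/0.013) × 0.5993 × 0.2595^(2/3) × 0.00067^(1/2) = 0.485 m³/s.

Q = 0.485 m³/s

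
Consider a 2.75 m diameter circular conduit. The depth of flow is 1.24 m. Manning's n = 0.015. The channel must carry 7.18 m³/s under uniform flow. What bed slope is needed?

For a circular section of diameter D = 2.75 m at depth y = 1.24 m, the central angle is θ = 2 arccos(1 − 2y/D) = 2.945 rad. Then A = (D²/8)(θ − sin θ) = 2.599 m² and P = Dθ/2 = 4.049 m.
Hydraulic radius R = A/P = 2.599/4.049 = 0.6419 m.
From Manning's equation, S = [nQ / (1 A R^(2/3))]² = [0.015 × 7.18 / (1 × 2.599 × 0.6419^(2/3))]² = 0.0031.

S = 0.0031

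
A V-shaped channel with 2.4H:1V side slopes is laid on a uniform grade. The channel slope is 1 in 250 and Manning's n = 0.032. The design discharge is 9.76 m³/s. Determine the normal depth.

Manning's equation rearranged: A R^(2/3) = nQ / (1·√S) = 0.032 × 9.76 / (√0.004) = 4.938.
At y = 1.73 m: A R^(2/3) = 6.182 — over.
At y = 1.1 m: A R^(2/3) = 1.848 — short.
At y = 1.59 m: A R^(2/3) = 4.936 — matches.

y_n = 1.59 m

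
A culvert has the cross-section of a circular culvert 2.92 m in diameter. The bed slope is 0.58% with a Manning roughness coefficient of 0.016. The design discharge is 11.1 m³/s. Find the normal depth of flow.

y_n = 1.34 m

Manning's equation rearranged: A R^(2/3) = nQ / (1·√S) = 0.016 × 11.1 / (√0.0058) = 2.332.
Try y = 1.1 m: A R^(2/3) = 1.638 — short.
Try y = 1.34 m: A R^(2/3) = 2.341 — close enough.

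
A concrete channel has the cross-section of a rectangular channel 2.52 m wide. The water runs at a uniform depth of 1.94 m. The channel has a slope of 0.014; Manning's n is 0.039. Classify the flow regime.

Flow area A = b·y = 2.52 × 1.94 = 4.889 m². Wetted perimeter P = b + 2y = 2.52 + 2×1.94 = 6.4 m.
Hydraulic radius R = A/P = 4.889/6.4 = 0.7639 m.
V = (1/n) R^(2/3) √S = (1/0.039) × 0.7639^(2/3) × √0.014 = 2.535 m/s. Hydraulic depth D_h = A/T = 4.889/2.52 = 1.94 m.
Froude number Fr = V/√(g·D_h) = 2.535/√(9.81×1.94) = 0.581, which is less than 1, so the flow is subcritical.

subcritical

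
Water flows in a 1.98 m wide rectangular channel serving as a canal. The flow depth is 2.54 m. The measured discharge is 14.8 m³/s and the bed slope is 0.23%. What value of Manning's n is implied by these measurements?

n = 0.013

Flow area A = b·y = 1.98 × 2.54 = 5.029 m². Wetted perimeter P = b + 2y = 1.98 + 2×2.54 = 7.06 m.
Hydraulic radius R = A/P = 5.029/7.06 = 0.7124 m.
Rearranging Manning's equation: n = (1/Q) A R^(2/3) S^(1/2) = (1/14.8) × 5.029 × 0.7124^(2/3) × √0.0023 = 0.013.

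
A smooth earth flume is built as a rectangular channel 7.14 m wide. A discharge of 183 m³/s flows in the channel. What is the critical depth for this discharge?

For a rectangular channel, critical depth y_c = (q²/g)^(1/3) where q = Q/b = 183/7.14 = 25.63 m²/s.
So y_c = (25.63²/9.81)^(1/3) = 4.06 m.

y_c = 4.06 m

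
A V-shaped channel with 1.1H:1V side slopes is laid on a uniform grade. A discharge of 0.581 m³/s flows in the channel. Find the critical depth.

y_c = 0.564 m

At critical depth, Q² T / (g A³) = 1, i.e. A³/T = Q²/g = 0.581²/9.81 = 0.03441.
At y = 0.427 m: A³/T = 0.008588 — low.
At y = 0.564 m: A³/T = 0.03453 — matches.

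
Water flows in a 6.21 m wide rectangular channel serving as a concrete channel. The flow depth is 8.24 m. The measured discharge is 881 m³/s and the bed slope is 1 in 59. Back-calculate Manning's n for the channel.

Flow area A = b·y = 6.21 × 8.24 = 51.17 m². Wetted perimeter P = b + 2y = 6.21 + 2×8.24 = 22.69 m.
Hydraulic radius R = A/P = 51.17/22.69 = 2.255 m.
Rearranging Manning's equation: n = (1/Q) A R^(2/3) S^(1/2) = (1/881) × 51.17 × 2.255^(2/3) × √0.01695 = 0.013.

n = 0.013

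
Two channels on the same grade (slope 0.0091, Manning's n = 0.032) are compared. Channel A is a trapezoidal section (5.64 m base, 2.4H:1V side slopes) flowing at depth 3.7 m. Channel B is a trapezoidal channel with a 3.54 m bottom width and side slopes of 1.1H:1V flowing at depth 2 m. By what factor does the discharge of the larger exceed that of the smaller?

Channel A: With bottom width b = 5.64 m and side slope z = 2.4: A = (b + zy)y = (5.64 + 2.4×3.7)×3.7 = 53.72 m²; P = b + 2y√(1+z²) = 5.64 + 2×3.7×2.6 = 24.88 m. Hydraulic radius R = A/P = 53.72/24.88 = 2.159 m. Q_A = (1/0.032)·53.72·2.159^(2/3)·√0.0091 = 267.6 m³/s.
Channel B: With bottom width b = 3.54 m and side slope z = 1.1: A = (b + zy)y = (3.54 + 1.1×2)×2 = 11.48 m²; P = b + 2y√(1+z²) = 3.54 + 2×2×1.487 = 9.486 m. Hydraulic radius R = A/P = 11.48/9.486 = 1.21 m. Q_B = (1/0.032)·11.48·1.21^(2/3)·√0.0091 = 38.86 m³/s.
The larger discharge is 267.6 m³/s and the smaller is 38.86 m³/s; the ratio is 6.88.

6.88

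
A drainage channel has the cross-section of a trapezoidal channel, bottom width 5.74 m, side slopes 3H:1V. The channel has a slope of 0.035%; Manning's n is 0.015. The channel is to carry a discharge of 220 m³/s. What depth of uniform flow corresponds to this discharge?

Manning's equation rearranged: A R^(2/3) = nQ / (1·√S) = 0.015 × 220 / (√0.00035) = 176.4.
At y = 4.07 m: A R^(2/3) = 128.1 — too small.
At y = 5.89 m: A R^(2/3) = 299.9 — too large.
At y = 4.69 m: A R^(2/3) = 176.8 — close enough.

y_n = 4.69 m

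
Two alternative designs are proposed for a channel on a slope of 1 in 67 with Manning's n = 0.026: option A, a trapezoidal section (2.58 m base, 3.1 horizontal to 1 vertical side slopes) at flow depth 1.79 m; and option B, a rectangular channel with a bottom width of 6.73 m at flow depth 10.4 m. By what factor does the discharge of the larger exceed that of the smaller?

Channel A: With bottom width b = 2.58 m and side slope z = 3.1: A = (b + zy)y = (2.58 + 3.1×1.79)×1.79 = 14.55 m²; P = b + 2y√(1+z²) = 2.58 + 2×1.79×3.257 = 14.24 m. Hydraulic radius R = A/P = 14.55/14.24 = 1.022 m. Q_A = (1/0.026)·14.55·1.022^(2/3)·√0.01493 = 69.36 m³/s.
Channel B: Flow area A = b·y = 6.73 × 10.4 = 69.99 m². Wetted perimeter P = b + 2y = 6.73 + 2×10.4 = 27.53 m. Hydraulic radius R = A/P = 69.99/27.53 = 2.542 m. Q_B = (1/0.026)·69.99·2.542^(2/3)·√0.01493 = 612.6 m³/s.
The larger discharge is 612.6 m³/s and the smaller is 69.36 m³/s; the ratio is 8.83.

8.83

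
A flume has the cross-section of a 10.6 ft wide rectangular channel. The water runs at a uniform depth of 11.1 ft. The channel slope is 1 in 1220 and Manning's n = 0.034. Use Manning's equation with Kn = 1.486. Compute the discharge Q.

Q = 345 ft³/s

Flow area A = b·y = 10.6 × 11.1 = 117.7 ft². Wetted perimeter P = b + 2y = 10.6 + 2×11.1 = 32.8 ft.
Hydraulic radius R = A/P = 117.7/32.8 = 3.587 ft.
Manning's equation: Q = (1.486/n) A R^(2/3) S^(1/2) = (1.486/0.034) × 117.7 × 3.587^(2/3) × 0.0008197^(1/2) = 345 ft³/s.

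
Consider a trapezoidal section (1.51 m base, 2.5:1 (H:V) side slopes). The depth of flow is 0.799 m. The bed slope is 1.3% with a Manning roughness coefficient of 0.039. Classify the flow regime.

With bottom width b = 1.51 m and side slope z = 2.5: A = (b + zy)y = (1.51 + 2.5×0.799)×0.799 = 2.802 m²; P = b + 2y√(1+z²) = 1.51 + 2×0.799×2.693 = 5.813 m.
Hydraulic radius R = A/P = 2.802/5.813 = 0.4821 m.
V = (1/n) R^(2/3) √S = (1/0.039) × 0.4821^(2/3) × √0.013 = 1.798 m/s. Hydraulic depth D_h = A/T = 2.802/5.505 = 0.5091 m.
Froude number Fr = V/√(g·D_h) = 1.798/√(9.81×0.5091) = 0.804, which is less than 1, so the flow is subcritical.

subcritical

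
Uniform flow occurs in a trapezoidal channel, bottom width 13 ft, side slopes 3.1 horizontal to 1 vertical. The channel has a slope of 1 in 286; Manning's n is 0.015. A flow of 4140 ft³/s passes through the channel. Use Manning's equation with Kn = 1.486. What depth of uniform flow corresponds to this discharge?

y_n = 7.39 ft

Manning's equation rearranged: A R^(2/3) = nQ / (1.486·√S) = 0.015 × 4140 / (1.486 × √0.003497) = 706.7.
Trying y = 8.61 ft: A R^(2/3) = 992.1 — too large.
Trying y = 5.89 ft: A R^(2/3) = 431.2 — too small.
Trying y = 7.39 ft: A R^(2/3) = 706.1 — ≈ 706.7.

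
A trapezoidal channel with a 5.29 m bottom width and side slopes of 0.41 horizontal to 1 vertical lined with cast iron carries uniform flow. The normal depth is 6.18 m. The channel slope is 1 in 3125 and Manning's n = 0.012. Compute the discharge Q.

With bottom width b = 5.29 m and side slope z = 0.41: A = (b + zy)y = (5.29 + 0.41×6.18)×6.18 = 48.35 m²; P = b + 2y√(1+z²) = 5.29 + 2×6.18×1.081 = 18.65 m.
Hydraulic radius R = A/P = 48.35/18.65 = 2.593 m.
Manning's equation: Q = (1/n) A R^(2/3) S^(1/2) = (1/0.012) × 48.35 × 2.593^(2/3) × 0.00032^(1/2) = 136 m³/s.

Q = 136 m³/s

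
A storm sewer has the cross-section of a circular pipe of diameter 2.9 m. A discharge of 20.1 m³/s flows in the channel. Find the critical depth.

At critical depth, Q² T / (g A³) = 1, i.e. A³/T = Q²/g = 20.1²/9.81 = 41.18.
Trying y = 1.77 m: A³/T = 26.63 — low.
Trying y = 2.25 m: A³/T = 68.74 — high.
Trying y = 1.98 m: A³/T = 41.09 — matches.

y_c = 1.98 m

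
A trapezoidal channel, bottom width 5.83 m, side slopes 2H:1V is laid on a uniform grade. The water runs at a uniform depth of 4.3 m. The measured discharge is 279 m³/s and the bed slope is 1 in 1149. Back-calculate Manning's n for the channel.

n = 0.012

With bottom width b = 5.83 m and side slope z = 2: A = (b + zy)y = (5.83 + 2×4.3)×4.3 = 62.05 m²; P = b + 2y√(1+z²) = 5.83 + 2×4.3×2.236 = 25.06 m.
Hydraulic radius R = A/P = 62.05/25.06 = 2.476 m.
Rearranging Manning's equation: n = (1/Q) A R^(2/3) S^(1/2) = (1/279) × 62.05 × 2.476^(2/3) × √0.0008703 = 0.012.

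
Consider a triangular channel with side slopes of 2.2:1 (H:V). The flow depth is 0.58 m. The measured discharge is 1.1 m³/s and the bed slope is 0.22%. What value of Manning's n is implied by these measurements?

n = 0.013

For a triangular section with side slope z = 2.2: A = zy² = 2.2×0.58² = 0.7401 m²; P = 2y√(1+z²) = 2×0.58×2.417 = 2.803 m.
Hydraulic radius R = A/P = 0.7401/2.803 = 0.264 m.
Rearranging Manning's equation: n = (1/Q) A R^(2/3) S^(1/2) = (1/1.1) × 0.7401 × 0.264^(2/3) × √0.0022 = 0.013.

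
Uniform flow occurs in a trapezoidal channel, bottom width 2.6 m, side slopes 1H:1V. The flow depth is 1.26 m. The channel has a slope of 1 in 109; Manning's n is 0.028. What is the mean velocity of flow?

With bottom width b = 2.6 m and side slope z = 1: A = (b + zy)y = (2.6 + 1×1.26)×1.26 = 4.864 m²; P = b + 2y√(1+z²) = 2.6 + 2×1.26×1.414 = 6.164 m.
Hydraulic radius R = A/P = 4.864/6.164 = 0.7891 m.
From Manning's equation, V = (1/n) R^(2/3) S^(1/2) = (1/0.028) × 0.7891^(2/3) × 0.009174^(1/2) = 2.92 m/s.

V = 2.92 m/s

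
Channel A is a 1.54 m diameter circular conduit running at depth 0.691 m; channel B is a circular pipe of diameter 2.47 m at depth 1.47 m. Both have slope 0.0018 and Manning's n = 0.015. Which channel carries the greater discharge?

channel B

Channel A: For a circular section of diameter D = 1.54 m at depth y = 0.691 m, the central angle is θ = 2 arccos(1 − 2y/D) = 2.936 rad. Then A = (D²/8)(θ − sin θ) = 0.8099 m² and P = Dθ/2 = 2.261 m. Hydraulic radius R = A/P = 0.8099/2.261 = 0.3582 m. Q_A = (1/0.015)·0.8099·0.3582^(2/3)·√0.0018 = 1.155 m³/s.
Channel B: For a circular section of diameter D = 2.47 m at depth y = 1.47 m, the central angle is θ = 2 arccos(1 − 2y/D) = 3.524 rad. Then A = (D²/8)(θ − sin θ) = 2.973 m² and P = Dθ/2 = 4.353 m. Hydraulic radius R = A/P = 2.973/4.353 = 0.683 m. Q_B = (1/0.015)·2.973·0.683^(2/3)·√0.0018 = 6.521 m³/s.
Q_A = 1.155 m³/s vs Q_B = 6.521 m³/s, so channel B carries more.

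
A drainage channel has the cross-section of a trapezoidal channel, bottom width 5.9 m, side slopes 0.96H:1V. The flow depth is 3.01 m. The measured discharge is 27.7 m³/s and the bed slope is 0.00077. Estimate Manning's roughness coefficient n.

n = 0.04

With bottom width b = 5.9 m and side slope z = 0.96: A = (b + zy)y = (5.9 + 0.96×3.01)×3.01 = 26.46 m²; P = b + 2y√(1+z²) = 5.9 + 2×3.01×1.386 = 14.25 m.
Hydraulic radius R = A/P = 26.46/14.25 = 1.857 m.
Rearranging Manning's equation: n = (1/Q) A R^(2/3) S^(1/2) = (1/27.7) × 26.46 × 1.857^(2/3) × √0.00077 = 0.04.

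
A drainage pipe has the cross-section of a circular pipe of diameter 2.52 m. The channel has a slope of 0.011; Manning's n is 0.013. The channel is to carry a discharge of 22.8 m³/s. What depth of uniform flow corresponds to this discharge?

Manning's equation rearranged: A R^(2/3) = nQ / (1·√S) = 0.013 × 22.8 / (√0.011) = 2.826.
At y = 1.48 m: A R^(2/3) = 2.383 — too small.
At y = 1.82 m: A R^(2/3) = 3.194 — too large.
At y = 1.66 m: A R^(2/3) = 2.825 — close enough.

y_n = 1.66 m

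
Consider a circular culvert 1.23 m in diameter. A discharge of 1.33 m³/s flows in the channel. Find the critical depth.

At critical depth, Q² T / (g A³) = 1, i.e. A³/T = Q²/g = 1.33²/9.81 = 0.1803.
Try y = 0.749 m: A³/T = 0.3623 — too large.
Try y = 0.624 m: A³/T = 0.1802 — matches.

y_c = 0.624 m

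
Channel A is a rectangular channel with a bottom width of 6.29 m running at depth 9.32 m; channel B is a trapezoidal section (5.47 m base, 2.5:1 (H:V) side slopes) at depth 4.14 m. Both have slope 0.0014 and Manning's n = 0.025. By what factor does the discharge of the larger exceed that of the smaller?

1.12

Channel A: Flow area A = b·y = 6.29 × 9.32 = 58.62 m². Wetted perimeter P = b + 2y = 6.29 + 2×9.32 = 24.93 m. Hydraulic radius R = A/P = 58.62/24.93 = 2.351 m. Q_A = (1/0.025)·58.62·2.351^(2/3)·√0.0014 = 155.2 m³/s.
Channel B: With bottom width b = 5.47 m and side slope z = 2.5: A = (b + zy)y = (5.47 + 2.5×4.14)×4.14 = 65.49 m²; P = b + 2y√(1+z²) = 5.47 + 2×4.14×2.693 = 27.76 m. Hydraulic radius R = A/P = 65.49/27.76 = 2.359 m. Q_B = (1/0.025)·65.49·2.359^(2/3)·√0.0014 = 173.7 m³/s.
The larger discharge is 173.7 m³/s and the smaller is 155.2 m³/s; the ratio is 1.12.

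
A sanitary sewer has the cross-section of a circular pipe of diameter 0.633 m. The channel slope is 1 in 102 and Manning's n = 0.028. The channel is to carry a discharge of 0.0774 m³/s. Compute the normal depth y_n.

y_n = 0.21 m

Manning's equation rearranged: A R^(2/3) = nQ / (1·√S) = 0.028 × 0.0774 / (√0.009804) = 0.02189.
Trying y = 0.172 m: A R^(2/3) = 0.01487 — low.
Trying y = 0.21 m: A R^(2/3) = 0.02187 — matches.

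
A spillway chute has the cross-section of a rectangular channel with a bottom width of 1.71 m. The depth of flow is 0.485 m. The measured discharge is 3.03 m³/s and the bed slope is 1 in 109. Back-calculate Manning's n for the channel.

Flow area A = b·y = 1.71 × 0.485 = 0.8293 m². Wetted perimeter P = b + 2y = 1.71 + 2×0.485 = 2.68 m.
Hydraulic radius R = A/P = 0.8293/2.68 = 0.3095 m.
Rearranging Manning's equation: n = (1/Q) A R^(2/3) S^(1/2) = (1/3.03) × 0.8293 × 0.3095^(2/3) × √0.009174 = 0.012.

n = 0.012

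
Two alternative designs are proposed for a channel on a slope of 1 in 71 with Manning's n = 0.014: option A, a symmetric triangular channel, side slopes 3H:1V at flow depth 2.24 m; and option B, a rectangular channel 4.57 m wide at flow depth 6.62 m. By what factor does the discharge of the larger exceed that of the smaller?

2.75

Channel A: For a triangular section with side slope z = 3: A = zy² = 3×2.24² = 15.05 m²; P = 2y√(1+z²) = 2×2.24×3.162 = 14.17 m. Hydraulic radius R = A/P = 15.05/14.17 = 1.063 m. Q_A = (1/0.014)·15.05·1.063^(2/3)·√0.01408 = 132.9 m³/s.
Channel B: Flow area A = b·y = 4.57 × 6.62 = 30.25 m². Wetted perimeter P = b + 2y = 4.57 + 2×6.62 = 17.81 m. Hydraulic radius R = A/P = 30.25/17.81 = 1.699 m. Q_B = (1/0.014)·30.25·1.699^(2/3)·√0.01408 = 365.1 m³/s.
The larger discharge is 365.1 m³/s and the smaller is 132.9 m³/s; the ratio is 2.75.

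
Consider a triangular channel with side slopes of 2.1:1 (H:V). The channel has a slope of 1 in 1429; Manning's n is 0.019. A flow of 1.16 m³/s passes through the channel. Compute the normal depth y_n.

y_n = 0.863 m

Manning's equation rearranged: A R^(2/3) = nQ / (1·√S) = 0.019 × 1.16 / (√0.0006998) = 0.8332.
At y = 0.983 m: A R^(2/3) = 1.181 — over.
At y = 0.616 m: A R^(2/3) = 0.3395 — short.
At y = 0.863 m: A R^(2/3) = 0.8343 — ≈ 0.8332.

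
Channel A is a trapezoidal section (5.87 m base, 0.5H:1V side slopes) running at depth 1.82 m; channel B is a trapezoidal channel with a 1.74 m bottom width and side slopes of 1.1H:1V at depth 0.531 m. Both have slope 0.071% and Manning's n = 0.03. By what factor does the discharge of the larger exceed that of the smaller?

22.3

Channel A: With bottom width b = 5.87 m and side slope z = 0.5: A = (b + zy)y = (5.87 + 0.5×1.82)×1.82 = 12.34 m²; P = b + 2y√(1+z²) = 5.87 + 2×1.82×1.118 = 9.94 m. Hydraulic radius R = A/P = 12.34/9.94 = 1.241 m. Q_A = (1/0.03)·12.34·1.241^(2/3)·√0.00071 = 12.66 m³/s.
Channel B: With bottom width b = 1.74 m and side slope z = 1.1: A = (b + zy)y = (1.74 + 1.1×0.531)×0.531 = 1.234 m²; P = b + 2y√(1+z²) = 1.74 + 2×0.531×1.487 = 3.319 m. Hydraulic radius R = A/P = 1.234/3.319 = 0.3719 m. Q_B = (1/0.03)·1.234·0.3719^(2/3)·√0.00071 = 0.5668 m³/s.
The larger discharge is 12.66 m³/s and the smaller is 0.5668 m³/s; the ratio is 22.3.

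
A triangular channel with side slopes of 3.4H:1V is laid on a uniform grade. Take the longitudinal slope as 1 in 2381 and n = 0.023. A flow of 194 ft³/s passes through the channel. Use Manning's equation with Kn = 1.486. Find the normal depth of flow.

y_n = 4.93 ft

Manning's equation rearranged: A R^(2/3) = nQ / (1.486·√S) = 0.023 × 194 / (1.486 × √0.00042) = 146.5.
At y = 3.87 ft: A R^(2/3) = 76.91 — low.
At y = 5.71 ft: A R^(2/3) = 217 — high.
At y = 4.93 ft: A R^(2/3) = 146.7 — ≈ 146.5.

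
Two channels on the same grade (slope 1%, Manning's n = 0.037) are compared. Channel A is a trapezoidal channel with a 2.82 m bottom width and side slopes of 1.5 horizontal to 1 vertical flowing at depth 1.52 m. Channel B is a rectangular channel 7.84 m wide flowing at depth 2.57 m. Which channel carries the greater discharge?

Channel A: With bottom width b = 2.82 m and side slope z = 1.5: A = (b + zy)y = (2.82 + 1.5×1.52)×1.52 = 7.752 m²; P = b + 2y√(1+z²) = 2.82 + 2×1.52×1.803 = 8.3 m. Hydraulic radius R = A/P = 7.752/8.3 = 0.9339 m. Q_A = (1/0.037)·7.752·0.9339^(2/3)·√0.01 = 20.02 m³/s.
Channel B: Flow area A = b·y = 7.84 × 2.57 = 20.15 m². Wetted perimeter P = b + 2y = 7.84 + 2×2.57 = 12.98 m. Hydraulic radius R = A/P = 20.15/12.98 = 1.552 m. Q_B = (1/0.037)·20.15·1.552^(2/3)·√0.01 = 73.01 m³/s.
Q_A = 20.02 m³/s vs Q_B = 73.01 m³/s, so channel B carries more.

channel B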